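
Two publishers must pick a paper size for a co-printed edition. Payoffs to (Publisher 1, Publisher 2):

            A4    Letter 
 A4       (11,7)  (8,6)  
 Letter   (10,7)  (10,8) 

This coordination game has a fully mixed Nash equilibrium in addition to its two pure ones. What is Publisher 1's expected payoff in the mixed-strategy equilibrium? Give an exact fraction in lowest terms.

10

Publisher 2 mixes with probability q on A4, chosen so Publisher 1 is indifferent: 11q + 8(1−q) = 10q + 10(1−q) gives q = 2/3.
Publisher 1's expected payoff (from either row, since indifferent) is 11·2/3 + 8·1/3 = 10.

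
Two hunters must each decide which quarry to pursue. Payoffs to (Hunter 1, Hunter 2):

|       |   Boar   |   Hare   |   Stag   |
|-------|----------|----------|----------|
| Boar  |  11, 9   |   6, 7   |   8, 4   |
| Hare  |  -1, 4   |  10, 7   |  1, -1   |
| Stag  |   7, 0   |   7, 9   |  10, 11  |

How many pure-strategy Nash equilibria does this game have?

Both Boar: Hunter 1 gets 11 (best alternative 7); Hunter 2 gets 9 (best alternative 7). Neither deviates — NE.
Both Hare: Hunter 1 gets 10 (best alternative 7); Hunter 2 gets 7 (best alternative 4). Neither deviates — NE.
Both Stag: Hunter 1 gets 10 (best alternative 8); Hunter 2 gets 11 (best alternative 9). Neither deviates — NE.
(Stag, Boar) is not a NE: Hunter 1 would switch to Boar (11 > 7).
No other cell survives both best-response checks, so there are 3 pure NE.

3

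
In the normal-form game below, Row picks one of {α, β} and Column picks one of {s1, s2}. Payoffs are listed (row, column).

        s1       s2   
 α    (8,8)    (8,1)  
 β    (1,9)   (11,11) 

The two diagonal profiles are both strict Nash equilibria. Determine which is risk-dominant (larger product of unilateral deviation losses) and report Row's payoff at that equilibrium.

At (α, s1): Row loses 8 − 1 = 7 by deviating; Column loses 8 − 1 = 7. Product = 7·7 = 49.
At (β, s2): Row loses 11 − 8 = 3 by deviating; Column loses 11 − 9 = 2. Product = 3·2 = 6.
49 > 6, so (α, s1) is risk-dominant. Row's payoff there is 8.

8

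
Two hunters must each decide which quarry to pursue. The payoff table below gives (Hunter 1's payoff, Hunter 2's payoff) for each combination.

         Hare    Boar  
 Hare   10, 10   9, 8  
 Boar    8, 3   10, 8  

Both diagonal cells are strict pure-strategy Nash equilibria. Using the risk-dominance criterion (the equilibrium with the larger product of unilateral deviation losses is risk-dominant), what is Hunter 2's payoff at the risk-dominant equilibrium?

8

At both Hare: Hunter 1 loses 10 − 8 = 2 by deviating; Hunter 2 loses 10 − 8 = 2. Product = 2·2 = 4.
At both Boar: Hunter 1 loses 10 − 9 = 1 by deviating; Hunter 2 loses 8 − 3 = 5. Product = 1·5 = 5.
5 > 4, so both Boar is risk-dominant. Hunter 2's payoff there is 8.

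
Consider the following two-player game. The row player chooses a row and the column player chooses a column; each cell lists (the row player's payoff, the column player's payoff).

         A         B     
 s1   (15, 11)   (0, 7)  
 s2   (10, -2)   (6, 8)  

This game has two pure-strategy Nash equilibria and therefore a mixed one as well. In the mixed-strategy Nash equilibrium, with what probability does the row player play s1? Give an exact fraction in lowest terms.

The row player's mix p on s1 must make the column player indifferent between A and B.
The column player's payoff from A: 11p + (-2)(1−p). From B: 7p + 8(1−p).
Set equal: 4p = 10(1−p) → p = 10/14 = 5/7.

5/7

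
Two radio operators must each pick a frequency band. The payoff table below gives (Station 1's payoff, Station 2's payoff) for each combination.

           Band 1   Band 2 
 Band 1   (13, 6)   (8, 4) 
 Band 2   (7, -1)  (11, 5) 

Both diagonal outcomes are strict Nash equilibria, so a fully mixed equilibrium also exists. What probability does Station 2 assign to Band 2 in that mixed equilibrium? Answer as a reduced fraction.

Station 2's mix q on Band 1 must make Station 1 indifferent between Band 1 and Band 2.
Station 1's payoff from Band 1: 13q + 8(1−q). From Band 2: 7q + 11(1−q).
Set equal: 6q = 3(1−q) → q = 3/9 = 1/3.
Probability on Band 2 is 1 − 1/3 = 2/3.

2/3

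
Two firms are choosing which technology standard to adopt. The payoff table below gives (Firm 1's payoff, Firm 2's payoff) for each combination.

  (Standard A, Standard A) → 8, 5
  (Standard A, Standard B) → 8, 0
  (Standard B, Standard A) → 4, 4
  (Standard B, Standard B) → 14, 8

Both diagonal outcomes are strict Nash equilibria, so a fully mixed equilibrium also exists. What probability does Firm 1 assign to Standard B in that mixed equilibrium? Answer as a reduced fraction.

5/9

Firm 1's mix p on Standard A must make Firm 2 indifferent between Standard A and Standard B.
Firm 2's payoff from Standard A: 5p + 4(1−p). From Standard B: 0p + 8(1−p).
Set equal: 5p = 4(1−p) → p = 4/9.
Probability on Standard B is 1 − 4/9 = 5/9.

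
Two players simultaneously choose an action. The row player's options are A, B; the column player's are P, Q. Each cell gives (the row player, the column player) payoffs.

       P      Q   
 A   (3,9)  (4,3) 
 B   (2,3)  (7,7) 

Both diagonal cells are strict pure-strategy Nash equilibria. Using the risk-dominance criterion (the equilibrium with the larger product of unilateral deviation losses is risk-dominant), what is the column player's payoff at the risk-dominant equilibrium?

At (A, P): the row player loses 3 − 2 = 1 by deviating; the column player loses 9 − 3 = 6. Product = 1·6 = 6.
At (B, Q): the row player loses 7 − 4 = 3 by deviating; the column player loses 7 − 3 = 4. Product = 3·4 = 12.
12 > 6, so (B, Q) is risk-dominant. The column player's payoff there is 7.

7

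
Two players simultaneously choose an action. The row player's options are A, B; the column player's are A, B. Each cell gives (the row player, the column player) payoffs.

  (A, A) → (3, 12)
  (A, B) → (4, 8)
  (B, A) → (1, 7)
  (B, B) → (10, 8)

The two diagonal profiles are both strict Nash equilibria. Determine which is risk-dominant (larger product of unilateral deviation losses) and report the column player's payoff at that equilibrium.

At both A: the row player loses 3 − 1 = 2 by deviating; the column player loses 12 − 8 = 4. Product = 2·4 = 8.
At both B: the row player loses 10 − 4 = 6 by deviating; the column player loses 8 − 7 = 1. Product = 6·1 = 6.
8 > 6, so both A is risk-dominant. The column player's payoff there is 12.

12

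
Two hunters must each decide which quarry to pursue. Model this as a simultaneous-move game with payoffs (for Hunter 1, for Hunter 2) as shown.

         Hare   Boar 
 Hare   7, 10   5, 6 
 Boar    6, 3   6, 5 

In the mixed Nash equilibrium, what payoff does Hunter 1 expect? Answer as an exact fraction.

Hunter 2 mixes with probability q on Hare, chosen so Hunter 1 is indifferent: 7q + 5(1−q) = 6q + 6(1−q) gives q = 1/2.
Hunter 1's expected payoff (from either row, since indifferent) is 7·1/2 + 5·1/2 = 6.

6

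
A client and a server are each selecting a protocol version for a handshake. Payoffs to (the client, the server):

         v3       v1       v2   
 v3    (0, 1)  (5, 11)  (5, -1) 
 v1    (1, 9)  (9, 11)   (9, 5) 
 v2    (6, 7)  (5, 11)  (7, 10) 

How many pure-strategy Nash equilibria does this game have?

1

Both v1: the client gets 9 (best alternative 5); the server gets 11 (best alternative 9). Neither deviates — NE.
Both v3 is not a NE: the client would switch to v2 (6 > 0).
No other cell survives both best-response checks, so there is 1 pure NE.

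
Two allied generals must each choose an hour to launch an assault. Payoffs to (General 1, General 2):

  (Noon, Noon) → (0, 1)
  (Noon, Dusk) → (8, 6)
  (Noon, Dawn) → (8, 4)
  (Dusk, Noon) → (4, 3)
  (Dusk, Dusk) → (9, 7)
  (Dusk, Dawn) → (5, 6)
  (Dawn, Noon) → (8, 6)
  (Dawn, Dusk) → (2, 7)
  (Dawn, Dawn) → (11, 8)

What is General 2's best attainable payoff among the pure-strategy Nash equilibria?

Both Dusk is a pure NE (General 1: 9 ≥ 8; General 2: 7 ≥ 6). General 2 gets 7.
Both Dawn is a pure NE (General 1: 11 ≥ 8; General 2: 8 ≥ 7). General 2 gets 8.
Every other cell has a profitable deviation for at least one player. Highest of {7, 8} is 8.

8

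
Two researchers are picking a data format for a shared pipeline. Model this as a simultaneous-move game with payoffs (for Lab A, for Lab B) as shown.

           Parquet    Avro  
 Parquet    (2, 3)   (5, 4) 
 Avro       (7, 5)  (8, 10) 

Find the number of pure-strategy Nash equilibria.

Both Avro: Lab A gets 8 (best alternative 5); Lab B gets 10 (best alternative 5). Neither deviates — NE.
Both Parquet is not a NE: Lab A would switch to Avro (7 > 2).
No other cell survives both best-response checks, so there is 1 pure NE.

1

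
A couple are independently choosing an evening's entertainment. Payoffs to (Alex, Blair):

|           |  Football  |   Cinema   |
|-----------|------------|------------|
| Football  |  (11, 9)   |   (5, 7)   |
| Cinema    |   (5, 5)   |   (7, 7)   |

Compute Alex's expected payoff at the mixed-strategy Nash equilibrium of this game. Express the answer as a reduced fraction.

Blair mixes with probability q on Football, chosen so Alex is indifferent: 11q + 5(1−q) = 5q + 7(1−q) gives q = 1/4.
Alex's expected payoff (from either row, since indifferent) is 11·1/4 + 5·3/4 = 13/2.

13/2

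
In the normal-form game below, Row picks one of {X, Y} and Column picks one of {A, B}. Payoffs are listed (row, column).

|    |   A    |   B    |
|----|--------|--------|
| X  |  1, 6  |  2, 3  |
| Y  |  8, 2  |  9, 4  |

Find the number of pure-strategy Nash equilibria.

(Y, B): Row gets 9 (best alternative 2); Column gets 4 (best alternative 2). Neither deviates — NE.
(X, A) is not a NE: Row would switch to Y (8 > 1).
No other cell survives both best-response checks, so there is 1 pure NE.

1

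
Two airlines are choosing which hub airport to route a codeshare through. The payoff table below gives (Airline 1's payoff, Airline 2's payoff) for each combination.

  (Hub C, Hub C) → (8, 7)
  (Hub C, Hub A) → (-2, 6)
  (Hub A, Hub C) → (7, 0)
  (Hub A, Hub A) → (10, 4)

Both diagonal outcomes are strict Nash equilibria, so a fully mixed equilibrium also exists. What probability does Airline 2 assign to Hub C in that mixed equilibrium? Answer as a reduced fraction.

Airline 2's mix q on Hub C must make Airline 1 indifferent between Hub C and Hub A.
Airline 1's payoff from Hub C: 8q + (-2)(1−q). From Hub A: 7q + 10(1−q).
Set equal: 1q = 12(1−q) → q = 12/13.

12/13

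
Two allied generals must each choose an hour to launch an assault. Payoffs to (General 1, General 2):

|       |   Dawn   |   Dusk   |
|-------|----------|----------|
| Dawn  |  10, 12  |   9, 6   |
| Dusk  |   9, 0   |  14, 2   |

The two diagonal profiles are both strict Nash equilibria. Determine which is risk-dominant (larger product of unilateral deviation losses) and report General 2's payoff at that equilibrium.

At both Dawn: General 1 loses 10 − 9 = 1 by deviating; General 2 loses 12 − 6 = 6. Product = 1·6 = 6.
At both Dusk: General 1 loses 14 − 9 = 5 by deviating; General 2 loses 2 − 0 = 2. Product = 5·2 = 10.
10 > 6, so both Dusk is risk-dominant. General 2's payoff there is 2.

2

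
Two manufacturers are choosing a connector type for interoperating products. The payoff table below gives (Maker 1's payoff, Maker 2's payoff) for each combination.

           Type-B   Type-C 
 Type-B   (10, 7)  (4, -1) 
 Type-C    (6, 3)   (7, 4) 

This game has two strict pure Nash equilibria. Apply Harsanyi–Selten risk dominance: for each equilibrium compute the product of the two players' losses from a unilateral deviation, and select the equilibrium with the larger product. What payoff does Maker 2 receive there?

At both Type-B: Maker 1 loses 10 − 6 = 4 by deviating; Maker 2 loses 7 − (-1) = 8. Product = 4·8 = 32.
At both Type-C: Maker 1 loses 7 − 4 = 3 by deviating; Maker 2 loses 4 − 3 = 1. Product = 3·1 = 3.
32 > 3, so both Type-B is risk-dominant. Maker 2's payoff there is 7.

7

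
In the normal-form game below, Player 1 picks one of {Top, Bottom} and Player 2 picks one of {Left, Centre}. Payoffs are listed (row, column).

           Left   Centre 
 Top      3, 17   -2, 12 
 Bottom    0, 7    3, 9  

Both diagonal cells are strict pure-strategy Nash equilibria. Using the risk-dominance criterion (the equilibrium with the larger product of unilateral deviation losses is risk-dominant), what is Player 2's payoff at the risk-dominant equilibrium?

At (Top, Left): Player 1 loses 3 − 0 = 3 by deviating; Player 2 loses 17 − 12 = 5. Product = 3·5 = 15.
At (Bottom, Centre): Player 1 loses 3 − (-2) = 5 by deviating; Player 2 loses 9 − 7 = 2. Product = 5·2 = 10.
15 > 10, so (Top, Left) is risk-dominant. Player 2's payoff there is 17.

17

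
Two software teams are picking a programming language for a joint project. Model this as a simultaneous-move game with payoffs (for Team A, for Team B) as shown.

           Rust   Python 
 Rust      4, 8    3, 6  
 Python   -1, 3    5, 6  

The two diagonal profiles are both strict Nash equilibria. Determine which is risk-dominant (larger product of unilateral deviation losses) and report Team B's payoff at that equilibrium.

8

At both Rust: Team A loses 4 − (-1) = 5 by deviating; Team B loses 8 − 6 = 2. Product = 5·2 = 10.
At both Python: Team A loses 5 − 3 = 2 by deviating; Team B loses 6 − 3 = 3. Product = 2·3 = 6.
10 > 6, so both Rust is risk-dominant. Team B's payoff there is 8.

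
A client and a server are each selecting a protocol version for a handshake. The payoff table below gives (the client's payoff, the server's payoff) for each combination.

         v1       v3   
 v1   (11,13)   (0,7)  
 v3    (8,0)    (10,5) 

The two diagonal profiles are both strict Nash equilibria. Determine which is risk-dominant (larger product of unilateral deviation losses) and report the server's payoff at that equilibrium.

At both v1: the client loses 11 − 8 = 3 by deviating; the server loses 13 − 7 = 6. Product = 3·6 = 18.
At both v3: the client loses 10 − 0 = 10 by deviating; the server loses 5 − 0 = 5. Product = 10·5 = 50.
50 > 18, so both v3 is risk-dominant. The server's payoff there is 5.

5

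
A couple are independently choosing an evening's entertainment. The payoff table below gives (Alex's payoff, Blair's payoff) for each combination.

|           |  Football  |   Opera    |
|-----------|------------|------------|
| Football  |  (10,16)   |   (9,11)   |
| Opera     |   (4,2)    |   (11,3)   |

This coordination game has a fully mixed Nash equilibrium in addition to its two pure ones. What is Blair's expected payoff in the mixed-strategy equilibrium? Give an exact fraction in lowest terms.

13/3

Alex mixes with probability p on Football, chosen so Blair is indifferent: 16p + 2(1−p) = 11p + 3(1−p) gives p = 1/6.
Blair's expected payoff is 16·1/6 + 2·5/6 = 13/3.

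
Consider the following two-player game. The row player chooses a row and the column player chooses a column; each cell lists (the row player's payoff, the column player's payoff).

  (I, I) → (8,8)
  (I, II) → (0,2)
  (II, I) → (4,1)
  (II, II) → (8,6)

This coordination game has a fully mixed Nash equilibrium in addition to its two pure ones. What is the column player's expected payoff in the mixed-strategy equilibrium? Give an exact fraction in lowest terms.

The row player mixes with probability p on I, chosen so the column player is indifferent: 8p + 1(1−p) = 2p + 6(1−p) gives p = 5/11.
The column player's expected payoff is 8·5/11 + 1·6/11 = 46/11.

46/11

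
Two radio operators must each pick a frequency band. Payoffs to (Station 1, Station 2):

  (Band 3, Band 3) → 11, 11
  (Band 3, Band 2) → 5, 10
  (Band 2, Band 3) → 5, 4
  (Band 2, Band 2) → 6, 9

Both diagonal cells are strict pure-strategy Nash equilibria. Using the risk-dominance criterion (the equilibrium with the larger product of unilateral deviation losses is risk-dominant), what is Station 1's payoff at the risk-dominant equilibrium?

At both Band 3: Station 1 loses 11 − 5 = 6 by deviating; Station 2 loses 11 − 10 = 1. Product = 6·1 = 6.
At both Band 2: Station 1 loses 6 − 5 = 1 by deviating; Station 2 loses 9 − 4 = 5. Product = 1·5 = 5.
6 > 5, so both Band 3 is risk-dominant. Station 1's payoff there is 11.

11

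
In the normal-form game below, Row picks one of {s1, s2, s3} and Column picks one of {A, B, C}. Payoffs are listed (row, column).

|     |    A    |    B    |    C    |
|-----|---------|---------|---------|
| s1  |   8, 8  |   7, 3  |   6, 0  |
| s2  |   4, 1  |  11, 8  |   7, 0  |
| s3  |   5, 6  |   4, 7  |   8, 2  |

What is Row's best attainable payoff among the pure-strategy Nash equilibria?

11

(s1, A) is a pure NE (Row: 8 ≥ 5; Column: 8 ≥ 3). Row gets 8.
(s2, B) is a pure NE (Row: 11 ≥ 7; Column: 8 ≥ 1). Row gets 11.
Every other cell has a profitable deviation for at least one player. Highest of {8, 11} is 11.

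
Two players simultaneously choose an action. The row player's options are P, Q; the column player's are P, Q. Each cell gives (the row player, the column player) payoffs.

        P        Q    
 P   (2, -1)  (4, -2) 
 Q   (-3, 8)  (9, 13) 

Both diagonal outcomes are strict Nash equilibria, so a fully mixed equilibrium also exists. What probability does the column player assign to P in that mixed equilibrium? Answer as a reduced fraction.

1/2

The column player's mix q on P must make the row player indifferent between P and Q.
The row player's payoff from P: 2q + 4(1−q). From Q: (-3)q + 9(1−q).
Set equal: 5q = 5(1−q) → q = 5/10 = 1/2.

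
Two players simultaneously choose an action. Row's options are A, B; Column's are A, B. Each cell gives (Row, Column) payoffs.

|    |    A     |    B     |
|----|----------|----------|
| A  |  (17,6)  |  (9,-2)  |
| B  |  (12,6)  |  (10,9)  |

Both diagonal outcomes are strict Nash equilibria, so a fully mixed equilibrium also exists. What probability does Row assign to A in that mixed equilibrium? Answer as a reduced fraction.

3/11

Row's mix p on A must make Column indifferent between A and B.
Column's payoff from A: 6p + 6(1−p). From B: (-2)p + 9(1−p).
Set equal: 8p = 3(1−p) → p = 3/11.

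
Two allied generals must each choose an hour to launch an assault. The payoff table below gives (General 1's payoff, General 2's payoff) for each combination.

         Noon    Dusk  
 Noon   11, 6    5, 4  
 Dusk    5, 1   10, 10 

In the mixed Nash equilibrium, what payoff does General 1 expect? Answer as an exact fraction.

General 2 mixes with probability q on Noon, chosen so General 1 is indifferent: 11q + 5(1−q) = 5q + 10(1−q) gives q = 5/11.
General 1's expected payoff (from either row, since indifferent) is 11·5/11 + 5·6/11 = 85/11.

85/11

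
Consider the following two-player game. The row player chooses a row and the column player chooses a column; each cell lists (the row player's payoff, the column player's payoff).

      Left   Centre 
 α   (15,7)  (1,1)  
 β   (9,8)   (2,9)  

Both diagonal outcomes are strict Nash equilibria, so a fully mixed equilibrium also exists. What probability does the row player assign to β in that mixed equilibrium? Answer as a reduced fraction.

The row player's mix p on α must make the column player indifferent between Left and Centre.
The column player's payoff from Left: 7p + 8(1−p). From Centre: 1p + 9(1−p).
Set equal: 6p = 1(1−p) → p = 1/7.
Probability on β is 1 − 1/7 = 6/7.

6/7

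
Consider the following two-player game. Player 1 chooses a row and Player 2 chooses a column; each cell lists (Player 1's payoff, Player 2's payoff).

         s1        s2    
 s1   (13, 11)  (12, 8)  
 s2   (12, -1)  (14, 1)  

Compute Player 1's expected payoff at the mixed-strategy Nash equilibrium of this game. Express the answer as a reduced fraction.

38/3

Player 2 mixes with probability q on s1, chosen so Player 1 is indifferent: 13q + 12(1−q) = 12q + 14(1−q) gives q = 2/3.
Player 1's expected payoff (from either row, since indifferent) is 13·2/3 + 12·1/3 = 38/3.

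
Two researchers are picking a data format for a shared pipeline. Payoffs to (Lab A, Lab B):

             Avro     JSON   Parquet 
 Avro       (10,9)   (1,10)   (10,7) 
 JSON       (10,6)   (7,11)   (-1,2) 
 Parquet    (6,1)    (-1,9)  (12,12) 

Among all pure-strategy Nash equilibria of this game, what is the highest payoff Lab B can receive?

Both JSON is a pure NE (Lab A: 7 ≥ 1; Lab B: 11 ≥ 6). Lab B gets 11.
Both Parquet is a pure NE (Lab A: 12 ≥ 10; Lab B: 12 ≥ 9). Lab B gets 12.
Every other cell has a profitable deviation for at least one player. Highest of {11, 12} is 12.

12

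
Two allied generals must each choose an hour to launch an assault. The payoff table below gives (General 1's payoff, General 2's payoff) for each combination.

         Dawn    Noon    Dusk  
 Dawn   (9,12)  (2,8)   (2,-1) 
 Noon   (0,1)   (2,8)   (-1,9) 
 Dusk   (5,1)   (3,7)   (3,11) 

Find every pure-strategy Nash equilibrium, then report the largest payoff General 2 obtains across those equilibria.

Both Dawn is a pure NE (General 1: 9 ≥ 5; General 2: 12 ≥ 8). General 2 gets 12.
Both Dusk is a pure NE (General 1: 3 ≥ 2; General 2: 11 ≥ 7). General 2 gets 11.
Every other cell has a profitable deviation for at least one player. Highest of {12, 11} is 12.

12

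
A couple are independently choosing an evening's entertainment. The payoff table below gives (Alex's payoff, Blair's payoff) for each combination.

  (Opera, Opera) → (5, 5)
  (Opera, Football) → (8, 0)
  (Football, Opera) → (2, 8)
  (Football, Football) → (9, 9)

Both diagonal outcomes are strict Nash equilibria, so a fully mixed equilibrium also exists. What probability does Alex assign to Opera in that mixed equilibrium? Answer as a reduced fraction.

Alex's mix p on Opera must make Blair indifferent between Opera and Football.
Blair's payoff from Opera: 5p + 8(1−p). From Football: 0p + 9(1−p).
Set equal: 5p = 1(1−p) → p = 1/6.

1/6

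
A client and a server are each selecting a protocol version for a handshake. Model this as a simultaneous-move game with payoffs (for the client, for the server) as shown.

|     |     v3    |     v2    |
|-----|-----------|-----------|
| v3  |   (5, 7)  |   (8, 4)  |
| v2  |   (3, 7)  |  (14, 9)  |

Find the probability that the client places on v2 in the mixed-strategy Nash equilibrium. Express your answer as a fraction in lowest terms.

The client's mix p on v3 must make the server indifferent between v3 and v2.
The server's payoff from v3: 7p + 7(1−p). From v2: 4p + 9(1−p).
Set equal: 3p = 2(1−p) → p = 2/5.
Probability on v2 is 1 − 2/5 = 3/5.

3/5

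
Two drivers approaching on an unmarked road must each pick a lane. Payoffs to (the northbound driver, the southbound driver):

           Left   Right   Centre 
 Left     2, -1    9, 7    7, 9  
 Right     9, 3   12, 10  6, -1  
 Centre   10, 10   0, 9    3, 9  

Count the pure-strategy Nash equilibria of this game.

3

(Left, Centre): the northbound driver gets 7 (best alternative 6); the southbound driver gets 9 (best alternative 7). Neither deviates — NE.
Both Right: the northbound driver gets 12 (best alternative 9); the southbound driver gets 10 (best alternative 3). Neither deviates — NE.
(Centre, Left): the northbound driver gets 10 (best alternative 9); the southbound driver gets 10 (best alternative 9). Neither deviates — NE.
Both Centre is not a NE: the northbound driver would switch to Left (7 > 3).
No other cell survives both best-response checks, so there are 3 pure NE.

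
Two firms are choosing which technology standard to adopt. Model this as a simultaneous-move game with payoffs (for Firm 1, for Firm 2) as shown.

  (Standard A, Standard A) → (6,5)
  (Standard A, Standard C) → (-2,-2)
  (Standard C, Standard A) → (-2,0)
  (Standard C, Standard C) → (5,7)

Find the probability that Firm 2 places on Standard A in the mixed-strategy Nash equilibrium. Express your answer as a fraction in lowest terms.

7/15

Firm 2's mix q on Standard A must make Firm 1 indifferent between Standard A and Standard C.
Firm 1's payoff from Standard A: 6q + (-2)(1−q). From Standard C: (-2)q + 5(1−q).
Set equal: 8q = 7(1−q) → q = 7/15.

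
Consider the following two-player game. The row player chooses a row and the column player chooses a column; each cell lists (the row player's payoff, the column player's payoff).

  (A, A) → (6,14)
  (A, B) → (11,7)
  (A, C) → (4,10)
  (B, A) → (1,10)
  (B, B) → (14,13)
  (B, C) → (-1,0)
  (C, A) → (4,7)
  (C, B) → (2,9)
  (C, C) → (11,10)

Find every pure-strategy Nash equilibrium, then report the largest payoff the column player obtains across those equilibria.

Both A is a pure NE (the row player: 6 ≥ 4; the column player: 14 ≥ 10). The column player gets 14.
Both B is a pure NE (the row player: 14 ≥ 11; the column player: 13 ≥ 10). The column player gets 13.
Both C is a pure NE (the row player: 11 ≥ 4; the column player: 10 ≥ 9). The column player gets 10.
Every other cell has a profitable deviation for at least one player. Highest of {14, 13, 10} is 14.

14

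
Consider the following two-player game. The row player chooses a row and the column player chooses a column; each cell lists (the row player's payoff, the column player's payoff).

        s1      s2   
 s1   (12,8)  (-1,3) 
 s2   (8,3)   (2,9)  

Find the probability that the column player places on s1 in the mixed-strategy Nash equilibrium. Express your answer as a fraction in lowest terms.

3/7

The column player's mix q on s1 must make the row player indifferent between s1 and s2.
The row player's payoff from s1: 12q + (-1)(1−q). From s2: 8q + 2(1−q).
Set equal: 4q = 3(1−q) → q = 3/7.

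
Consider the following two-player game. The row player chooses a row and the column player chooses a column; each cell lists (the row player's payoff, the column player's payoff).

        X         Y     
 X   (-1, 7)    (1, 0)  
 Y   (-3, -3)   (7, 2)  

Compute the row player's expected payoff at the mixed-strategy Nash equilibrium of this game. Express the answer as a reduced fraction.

The column player mixes with probability q on X, chosen so the row player is indifferent: (-1)q + 1(1−q) = (-3)q + 7(1−q) gives q = 3/4.
The row player's expected payoff (from either row, since indifferent) is (-1)·3/4 + 1·1/4 = -1/2.

-1/2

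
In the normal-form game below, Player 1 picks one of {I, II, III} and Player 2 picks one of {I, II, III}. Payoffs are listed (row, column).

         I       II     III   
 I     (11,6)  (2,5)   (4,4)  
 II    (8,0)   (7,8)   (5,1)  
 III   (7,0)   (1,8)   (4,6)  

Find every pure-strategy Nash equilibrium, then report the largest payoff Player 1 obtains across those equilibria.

Both I is a pure NE (Player 1: 11 ≥ 8; Player 2: 6 ≥ 5). Player 1 gets 11.
Both II is a pure NE (Player 1: 7 ≥ 2; Player 2: 8 ≥ 1). Player 1 gets 7.
Every other cell has a profitable deviation for at least one player. Highest of {11, 7} is 11.

11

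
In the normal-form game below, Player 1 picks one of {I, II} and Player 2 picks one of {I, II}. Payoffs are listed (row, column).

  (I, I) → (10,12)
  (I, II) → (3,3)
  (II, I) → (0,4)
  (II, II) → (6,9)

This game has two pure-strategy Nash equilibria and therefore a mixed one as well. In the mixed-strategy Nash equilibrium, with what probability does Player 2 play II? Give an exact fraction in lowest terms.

10/13

Player 2's mix q on I must make Player 1 indifferent between I and II.
Player 1's payoff from I: 10q + 3(1−q). From II: 0q + 6(1−q).
Set equal: 10q = 3(1−q) → q = 3/13.
Probability on II is 1 − 3/13 = 10/13.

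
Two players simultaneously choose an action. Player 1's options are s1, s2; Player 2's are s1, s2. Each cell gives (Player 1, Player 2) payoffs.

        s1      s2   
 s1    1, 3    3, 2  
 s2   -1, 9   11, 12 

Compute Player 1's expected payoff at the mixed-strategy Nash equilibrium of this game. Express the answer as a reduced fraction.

Player 2 mixes with probability q on s1, chosen so Player 1 is indifferent: 1q + 3(1−q) = (-1)q + 11(1−q) gives q = 4/5.
Player 1's expected payoff (from either row, since indifferent) is 1·4/5 + 3·1/5 = 7/5.

7/5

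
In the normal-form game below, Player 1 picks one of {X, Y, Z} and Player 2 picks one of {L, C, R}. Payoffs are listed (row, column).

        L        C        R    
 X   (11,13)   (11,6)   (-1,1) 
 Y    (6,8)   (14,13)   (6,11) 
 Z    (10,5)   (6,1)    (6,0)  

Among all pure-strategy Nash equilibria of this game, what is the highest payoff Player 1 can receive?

(X, L) is a pure NE (Player 1: 11 ≥ 10; Player 2: 13 ≥ 6). Player 1 gets 11.
(Y, C) is a pure NE (Player 1: 14 ≥ 11; Player 2: 13 ≥ 11). Player 1 gets 14.
Every other cell has a profitable deviation for at least one player. Highest of {11, 14} is 14.

14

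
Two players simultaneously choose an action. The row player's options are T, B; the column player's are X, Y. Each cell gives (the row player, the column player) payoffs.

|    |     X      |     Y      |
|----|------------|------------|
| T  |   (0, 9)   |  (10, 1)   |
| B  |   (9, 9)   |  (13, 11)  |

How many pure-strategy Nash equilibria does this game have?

(B, Y): the row player gets 13 (best alternative 10); the column player gets 11 (best alternative 9). Neither deviates — NE.
(T, X) is not a NE: the row player would switch to B (9 > 0).
No other cell survives both best-response checks, so there is 1 pure NE.

1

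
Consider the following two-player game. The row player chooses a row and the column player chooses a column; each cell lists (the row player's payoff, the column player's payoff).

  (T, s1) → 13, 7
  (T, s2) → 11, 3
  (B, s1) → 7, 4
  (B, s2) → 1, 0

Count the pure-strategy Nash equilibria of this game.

1

(T, s1): the row player gets 13 (best alternative 7); the column player gets 7 (best alternative 3). Neither deviates — NE.
(B, s2) is not a NE: the row player would switch to T (11 > 1).
No other cell survives both best-response checks, so there is 1 pure NE.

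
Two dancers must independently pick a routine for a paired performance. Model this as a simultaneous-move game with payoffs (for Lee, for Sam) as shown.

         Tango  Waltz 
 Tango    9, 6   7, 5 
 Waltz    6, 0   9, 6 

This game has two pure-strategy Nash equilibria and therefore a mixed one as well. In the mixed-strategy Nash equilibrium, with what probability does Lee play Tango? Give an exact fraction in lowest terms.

6/7

Lee's mix p on Tango must make Sam indifferent between Tango and Waltz.
Sam's payoff from Tango: 6p + 0(1−p). From Waltz: 5p + 6(1−p).
Set equal: 1p = 6(1−p) → p = 6/7.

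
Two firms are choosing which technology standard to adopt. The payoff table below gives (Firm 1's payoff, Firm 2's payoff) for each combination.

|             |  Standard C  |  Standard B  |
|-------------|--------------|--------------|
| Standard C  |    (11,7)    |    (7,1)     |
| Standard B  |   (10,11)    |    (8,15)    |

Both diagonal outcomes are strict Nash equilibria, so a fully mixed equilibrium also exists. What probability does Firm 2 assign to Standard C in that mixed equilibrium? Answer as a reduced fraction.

1/2

Firm 2's mix q on Standard C must make Firm 1 indifferent between Standard C and Standard B.
Firm 1's payoff from Standard C: 11q + 7(1−q). From Standard B: 10q + 8(1−q).
Set equal: 1q = 1(1−q) → q = 1/2.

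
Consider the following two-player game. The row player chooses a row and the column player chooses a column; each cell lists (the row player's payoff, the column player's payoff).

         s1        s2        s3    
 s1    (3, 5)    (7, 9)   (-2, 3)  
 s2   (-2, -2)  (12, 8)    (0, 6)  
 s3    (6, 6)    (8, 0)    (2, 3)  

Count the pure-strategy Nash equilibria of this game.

2

Both s2: the row player gets 12 (best alternative 8); the column player gets 8 (best alternative 6). Neither deviates — NE.
(s3, s1): the row player gets 6 (best alternative 3); the column player gets 6 (best alternative 3). Neither deviates — NE.
Both s1 is not a NE: the row player would switch to s3 (6 > 3).
No other cell survives both best-response checks, so there are 2 pure NE.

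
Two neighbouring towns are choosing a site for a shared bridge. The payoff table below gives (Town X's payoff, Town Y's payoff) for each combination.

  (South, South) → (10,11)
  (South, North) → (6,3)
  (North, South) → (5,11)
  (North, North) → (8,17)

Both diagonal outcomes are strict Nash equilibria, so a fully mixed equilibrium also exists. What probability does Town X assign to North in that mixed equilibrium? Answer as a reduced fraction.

4/7

Town X's mix p on South must make Town Y indifferent between South and North.
Town Y's payoff from South: 11p + 11(1−p). From North: 3p + 17(1−p).
Set equal: 8p = 6(1−p) → p = 6/14 = 3/7.
Probability on North is 1 − 3/7 = 4/7.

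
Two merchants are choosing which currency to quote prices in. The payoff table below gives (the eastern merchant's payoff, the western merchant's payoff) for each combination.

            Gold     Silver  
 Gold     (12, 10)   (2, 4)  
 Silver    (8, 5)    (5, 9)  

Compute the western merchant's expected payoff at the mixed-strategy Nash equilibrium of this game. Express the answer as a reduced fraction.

7

The eastern merchant mixes with probability p on Gold, chosen so the western merchant is indifferent: 10p + 5(1−p) = 4p + 9(1−p) gives p = 2/5.
The western merchant's expected payoff is 10·2/5 + 5·3/5 = 7.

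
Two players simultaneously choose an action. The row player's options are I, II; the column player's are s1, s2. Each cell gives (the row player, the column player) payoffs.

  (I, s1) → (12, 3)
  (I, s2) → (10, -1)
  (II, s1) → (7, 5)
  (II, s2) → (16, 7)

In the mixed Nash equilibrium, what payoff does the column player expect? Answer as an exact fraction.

13/3

The row player mixes with probability p on I, chosen so the column player is indifferent: 3p + 5(1−p) = (-1)p + 7(1−p) gives p = 1/3.
The column player's expected payoff is 3·1/3 + 5·2/3 = 13/3.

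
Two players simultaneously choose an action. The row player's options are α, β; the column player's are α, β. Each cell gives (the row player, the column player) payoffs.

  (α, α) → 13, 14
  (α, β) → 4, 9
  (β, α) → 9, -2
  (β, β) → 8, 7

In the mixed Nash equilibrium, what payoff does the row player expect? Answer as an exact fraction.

17/2

The column player mixes with probability q on α, chosen so the row player is indifferent: 13q + 4(1−q) = 9q + 8(1−q) gives q = 1/2.
The row player's expected payoff (from either row, since indifferent) is 13·1/2 + 4·1/2 = 17/2.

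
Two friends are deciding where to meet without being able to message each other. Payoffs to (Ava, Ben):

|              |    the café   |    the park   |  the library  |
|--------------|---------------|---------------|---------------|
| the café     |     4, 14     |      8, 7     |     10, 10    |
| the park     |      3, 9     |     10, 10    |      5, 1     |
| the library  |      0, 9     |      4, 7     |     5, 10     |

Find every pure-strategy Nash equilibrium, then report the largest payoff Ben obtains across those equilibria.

Both the café is a pure NE (Ava: 4 ≥ 3; Ben: 14 ≥ 10). Ben gets 14.
Both the park is a pure NE (Ava: 10 ≥ 8; Ben: 10 ≥ 9). Ben gets 10.
Every other cell has a profitable deviation for at least one player. Highest of {14, 10} is 14.

14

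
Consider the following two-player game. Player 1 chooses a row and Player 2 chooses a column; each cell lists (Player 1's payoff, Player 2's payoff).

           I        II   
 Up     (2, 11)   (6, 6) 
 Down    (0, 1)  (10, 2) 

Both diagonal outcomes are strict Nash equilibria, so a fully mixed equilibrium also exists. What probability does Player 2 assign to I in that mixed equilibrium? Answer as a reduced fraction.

Player 2's mix q on I must make Player 1 indifferent between Up and Down.
Player 1's payoff from Up: 2q + 6(1−q). From Down: 0q + 10(1−q).
Set equal: 2q = 4(1−q) → q = 4/6 = 2/3.

2/3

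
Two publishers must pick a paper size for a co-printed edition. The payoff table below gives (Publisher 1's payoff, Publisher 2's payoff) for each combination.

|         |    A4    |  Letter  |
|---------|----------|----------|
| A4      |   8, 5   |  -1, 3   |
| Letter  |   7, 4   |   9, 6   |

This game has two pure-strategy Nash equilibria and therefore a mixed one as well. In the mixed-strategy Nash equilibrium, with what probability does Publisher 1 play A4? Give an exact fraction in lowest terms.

Publisher 1's mix p on A4 must make Publisher 2 indifferent between A4 and Letter.
Publisher 2's payoff from A4: 5p + 4(1−p). From Letter: 3p + 6(1−p).
Set equal: 2p = 2(1−p) → p = 2/4 = 1/2.

1/2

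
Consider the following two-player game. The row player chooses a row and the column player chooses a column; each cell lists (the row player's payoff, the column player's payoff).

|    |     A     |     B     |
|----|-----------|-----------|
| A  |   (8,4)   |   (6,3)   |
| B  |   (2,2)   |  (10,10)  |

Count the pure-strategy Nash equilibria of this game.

Both A: the row player gets 8 (best alternative 2); the column player gets 4 (best alternative 3). Neither deviates — NE.
Both B: the row player gets 10 (best alternative 6); the column player gets 10 (best alternative 2). Neither deviates — NE.
(A, B) is not a NE: the row player would switch to B (10 > 6).
No other cell survives both best-response checks, so there are 2 pure NE.

2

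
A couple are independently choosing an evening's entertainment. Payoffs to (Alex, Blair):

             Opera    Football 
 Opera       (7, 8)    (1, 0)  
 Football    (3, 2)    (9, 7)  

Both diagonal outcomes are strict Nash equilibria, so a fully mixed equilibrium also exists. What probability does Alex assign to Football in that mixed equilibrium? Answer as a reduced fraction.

8/13

Alex's mix p on Opera must make Blair indifferent between Opera and Football.
Blair's payoff from Opera: 8p + 2(1−p). From Football: 0p + 7(1−p).
Set equal: 8p = 5(1−p) → p = 5/13.
Probability on Football is 1 − 5/13 = 8/13.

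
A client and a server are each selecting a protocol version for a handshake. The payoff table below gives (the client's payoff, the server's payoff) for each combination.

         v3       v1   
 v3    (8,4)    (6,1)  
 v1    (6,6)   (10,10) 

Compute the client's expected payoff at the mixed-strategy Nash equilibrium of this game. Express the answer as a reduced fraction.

22/3

The server mixes with probability q on v3, chosen so the client is indifferent: 8q + 6(1−q) = 6q + 10(1−q) gives q = 2/3.
The client's expected payoff (from either row, since indifferent) is 8·2/3 + 6·1/3 = 22/3.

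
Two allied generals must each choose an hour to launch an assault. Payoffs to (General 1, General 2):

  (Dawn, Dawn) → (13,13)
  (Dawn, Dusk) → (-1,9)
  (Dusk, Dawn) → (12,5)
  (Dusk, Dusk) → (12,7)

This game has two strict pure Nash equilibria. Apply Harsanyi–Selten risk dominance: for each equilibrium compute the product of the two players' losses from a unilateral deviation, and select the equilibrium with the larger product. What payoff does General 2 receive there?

7

At both Dawn: General 1 loses 13 − 12 = 1 by deviating; General 2 loses 13 − 9 = 4. Product = 1·4 = 4.
At both Dusk: General 1 loses 12 − (-1) = 13 by deviating; General 2 loses 7 − 5 = 2. Product = 13·2 = 26.
26 > 4, so both Dusk is risk-dominant. General 2's payoff there is 7.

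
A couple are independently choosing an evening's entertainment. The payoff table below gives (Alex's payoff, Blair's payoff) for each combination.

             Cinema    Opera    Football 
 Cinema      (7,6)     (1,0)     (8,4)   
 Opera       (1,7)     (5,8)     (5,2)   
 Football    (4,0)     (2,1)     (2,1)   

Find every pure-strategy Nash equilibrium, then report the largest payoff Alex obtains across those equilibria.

Both Cinema is a pure NE (Alex: 7 ≥ 4; Blair: 6 ≥ 4). Alex gets 7.
Both Opera is a pure NE (Alex: 5 ≥ 2; Blair: 8 ≥ 7). Alex gets 5.
Every other cell has a profitable deviation for at least one player. Highest of {7, 5} is 7.

7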